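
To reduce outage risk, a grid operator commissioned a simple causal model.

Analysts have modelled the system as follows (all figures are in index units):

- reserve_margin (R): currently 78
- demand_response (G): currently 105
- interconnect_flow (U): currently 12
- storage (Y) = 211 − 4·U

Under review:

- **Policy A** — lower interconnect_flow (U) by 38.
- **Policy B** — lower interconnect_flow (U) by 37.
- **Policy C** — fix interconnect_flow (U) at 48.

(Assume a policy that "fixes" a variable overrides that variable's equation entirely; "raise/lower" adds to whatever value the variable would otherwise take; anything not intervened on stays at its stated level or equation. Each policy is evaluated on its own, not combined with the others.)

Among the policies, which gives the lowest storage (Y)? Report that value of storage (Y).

Policy A (U − 38):
  U = 12 − 38 = -26
  Y = 211 − 4·(-26) = 315
Policy B (U − 37):
  U = 12 − 37 = -25
  Y = 211 − 4·(-25) = 311
Policy C (U := 48):
  U = 48
  Y = 211 − 4·48 = 19
Comparing — Policy A: Y=315, Policy B: Y=311, Policy C: Y=19. Lowest is 19 (Policy C).

19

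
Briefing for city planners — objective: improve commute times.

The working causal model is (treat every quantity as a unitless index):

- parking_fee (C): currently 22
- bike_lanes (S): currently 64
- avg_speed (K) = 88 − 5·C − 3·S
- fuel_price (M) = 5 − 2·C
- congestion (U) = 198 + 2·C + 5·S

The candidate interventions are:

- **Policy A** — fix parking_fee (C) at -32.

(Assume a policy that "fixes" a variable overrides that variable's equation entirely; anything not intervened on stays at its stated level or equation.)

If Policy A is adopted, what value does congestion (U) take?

454

Policy A (C := -32):
  C = -32
  S = 64
  U = 198 + 2·(-32) + 5·64 = 454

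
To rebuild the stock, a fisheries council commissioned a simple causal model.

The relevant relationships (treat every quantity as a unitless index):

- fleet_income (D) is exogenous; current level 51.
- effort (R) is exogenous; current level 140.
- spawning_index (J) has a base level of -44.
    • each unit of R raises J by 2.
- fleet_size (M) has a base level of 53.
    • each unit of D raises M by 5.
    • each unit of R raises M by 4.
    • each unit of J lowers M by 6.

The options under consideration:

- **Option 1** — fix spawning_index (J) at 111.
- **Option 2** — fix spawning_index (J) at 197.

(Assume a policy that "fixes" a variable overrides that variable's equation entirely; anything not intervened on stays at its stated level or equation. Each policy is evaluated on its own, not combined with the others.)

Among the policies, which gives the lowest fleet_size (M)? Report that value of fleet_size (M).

Option 1 (J := 111):
  D = 51
  R = 140
  J = 111
  M = 53 + 5·51 + 4·140 − 6·111 = 202
Option 2 (J := 197):
  D = 51
  R = 140
  J = 197
  M = 53 + 5·51 + 4·140 − 6·197 = -314
Comparing — Option 1: M=202, Option 2: M=-314. Lowest is -314 (Option 2).

-314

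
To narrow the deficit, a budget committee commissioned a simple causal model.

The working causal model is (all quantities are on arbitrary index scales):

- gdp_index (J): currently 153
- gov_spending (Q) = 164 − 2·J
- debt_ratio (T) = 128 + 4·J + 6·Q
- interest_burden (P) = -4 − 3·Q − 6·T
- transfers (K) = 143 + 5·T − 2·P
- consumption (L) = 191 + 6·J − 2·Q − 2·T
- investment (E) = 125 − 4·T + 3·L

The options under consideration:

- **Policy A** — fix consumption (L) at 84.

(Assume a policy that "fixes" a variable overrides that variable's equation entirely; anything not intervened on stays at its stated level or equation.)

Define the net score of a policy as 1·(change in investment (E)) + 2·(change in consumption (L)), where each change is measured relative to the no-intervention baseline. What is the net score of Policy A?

-7665

Baseline:
  J = 153
  Q = 164 − 2·153 = -142
  T = 128 + 4·153 + 6·(-142) = -112
  L = 191 + 6·153 − 2·(-142) − 2·(-112) = 1617
  E = 125 − 4·(-112) + 3·1617 = 5424
Policy A (L := 84):
  J = 153
  Q = 164 − 2·153 = -142
  T = 128 + 4·153 + 6·(-142) = -112
  L = 84
  E = 125 − 4·(-112) + 3·84 = 825
ΔE = 825 − 5424 = -4599; ΔL = 84 − 1617 = -1533
Score = 1·(-4599) + 2·(-1533) = -7665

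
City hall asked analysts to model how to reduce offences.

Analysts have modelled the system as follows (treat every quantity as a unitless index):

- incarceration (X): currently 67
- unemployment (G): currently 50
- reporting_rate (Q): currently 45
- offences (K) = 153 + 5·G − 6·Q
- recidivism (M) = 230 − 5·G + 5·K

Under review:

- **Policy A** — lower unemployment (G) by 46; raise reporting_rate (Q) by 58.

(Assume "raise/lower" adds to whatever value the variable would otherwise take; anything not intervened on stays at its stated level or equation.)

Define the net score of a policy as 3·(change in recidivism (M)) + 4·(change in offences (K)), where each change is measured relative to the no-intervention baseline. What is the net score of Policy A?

Baseline:
  G = 50
  Q = 45
  K = 153 + 5·50 − 6·45 = 133
  M = 230 − 5·50 + 5·133 = 645
Policy A (G − 46, Q + 58):
  G = 50 − 46 = 4
  Q = 45 + 58 = 103
  K = 153 + 5·4 − 6·103 = -445
  M = 230 − 5·4 + 5·(-445) = -2015
ΔM = -2015 − 645 = -2660; ΔK = -445 − 133 = -578
Score = 3·(-2660) + 4·(-578) = -10292

-10292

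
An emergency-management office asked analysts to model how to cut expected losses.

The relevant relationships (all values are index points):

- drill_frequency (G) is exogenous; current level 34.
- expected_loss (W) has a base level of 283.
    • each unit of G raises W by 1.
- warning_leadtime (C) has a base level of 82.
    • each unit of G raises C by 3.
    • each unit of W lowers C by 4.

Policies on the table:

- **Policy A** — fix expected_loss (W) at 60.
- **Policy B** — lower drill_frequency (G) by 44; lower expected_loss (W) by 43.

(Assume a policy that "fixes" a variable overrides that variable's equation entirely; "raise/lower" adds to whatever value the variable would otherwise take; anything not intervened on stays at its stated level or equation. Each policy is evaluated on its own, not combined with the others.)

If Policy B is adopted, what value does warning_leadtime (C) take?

-868

Policy B (G − 44, W − 43):
  G = 34 − 44 = -10
  W = 283 + (-10) (−43 from intervention) = 230
  C = 82 + 3·(-10) − 4·230 = -868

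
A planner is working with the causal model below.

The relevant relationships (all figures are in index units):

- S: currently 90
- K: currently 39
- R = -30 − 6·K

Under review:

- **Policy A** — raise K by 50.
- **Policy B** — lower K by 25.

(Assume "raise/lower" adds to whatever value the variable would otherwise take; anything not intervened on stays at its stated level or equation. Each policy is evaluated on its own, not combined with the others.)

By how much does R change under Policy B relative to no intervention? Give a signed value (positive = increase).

150

Baseline:
  K = 39
  R = -30 − 6·39 = -264
Policy B (K − 25):
  K = 39 − 25 = 14
  R = -30 − 6·14 = -114
Change in R: -114 − (-264) = 150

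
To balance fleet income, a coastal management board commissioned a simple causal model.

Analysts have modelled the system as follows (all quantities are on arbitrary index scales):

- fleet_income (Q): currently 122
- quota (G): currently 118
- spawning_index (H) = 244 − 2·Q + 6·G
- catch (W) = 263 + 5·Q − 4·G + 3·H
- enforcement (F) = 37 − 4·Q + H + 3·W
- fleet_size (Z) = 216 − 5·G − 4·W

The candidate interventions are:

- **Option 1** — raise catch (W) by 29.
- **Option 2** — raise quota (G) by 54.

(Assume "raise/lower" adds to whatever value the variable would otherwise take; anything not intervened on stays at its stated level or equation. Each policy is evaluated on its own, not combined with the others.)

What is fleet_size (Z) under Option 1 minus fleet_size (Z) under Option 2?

3178

Option 1 (W + 29):
  Q = 122
  G = 118
  H = 244 − 2·122 + 6·118 = 708
  W = 263 + 5·122 − 4·118 + 3·708 (+29 from intervention) = 2554
  Z = 216 − 5·118 − 4·2554 = -10590
Option 2 (G + 54):
  Q = 122
  G = 118 + 54 = 172
  H = 244 − 2·122 + 6·172 = 1032
  W = 263 + 5·122 − 4·172 + 3·1032 = 3281
  Z = 216 − 5·172 − 4·3281 = -13768
Z: -10590 − (-13768) = 3178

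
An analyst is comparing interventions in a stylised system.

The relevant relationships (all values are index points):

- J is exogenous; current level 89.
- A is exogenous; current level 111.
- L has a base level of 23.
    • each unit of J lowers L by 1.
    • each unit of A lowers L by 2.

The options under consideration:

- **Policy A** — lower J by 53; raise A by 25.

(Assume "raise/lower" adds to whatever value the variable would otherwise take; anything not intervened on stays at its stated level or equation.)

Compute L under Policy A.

Policy A (J − 53, A + 25):
  J = 89 − 53 = 36
  A = 111 + 25 = 136
  L = 23 − 36 − 2·136 = -285

-285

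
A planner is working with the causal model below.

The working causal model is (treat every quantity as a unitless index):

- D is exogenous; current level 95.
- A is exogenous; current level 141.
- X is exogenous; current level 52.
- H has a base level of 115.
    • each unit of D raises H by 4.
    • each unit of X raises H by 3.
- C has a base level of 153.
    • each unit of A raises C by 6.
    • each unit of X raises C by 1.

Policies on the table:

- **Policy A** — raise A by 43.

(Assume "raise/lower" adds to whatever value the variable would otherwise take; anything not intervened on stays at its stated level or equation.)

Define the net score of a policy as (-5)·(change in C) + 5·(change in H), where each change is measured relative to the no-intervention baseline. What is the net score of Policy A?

Baseline:
  D = 95
  A = 141
  X = 52
  H = 115 + 4·95 + 3·52 = 651
  C = 153 + 6·141 + 52 = 1051
Policy A (A + 43):
  D = 95
  A = 141 + 43 = 184
  X = 52
  H = 115 + 4·95 + 3·52 = 651
  C = 153 + 6·184 + 52 = 1309
ΔC = 1309 − 1051 = 258; ΔH = 651 − 651 = 0
Score = (-5)·258 + 5·0 = -1290

-1290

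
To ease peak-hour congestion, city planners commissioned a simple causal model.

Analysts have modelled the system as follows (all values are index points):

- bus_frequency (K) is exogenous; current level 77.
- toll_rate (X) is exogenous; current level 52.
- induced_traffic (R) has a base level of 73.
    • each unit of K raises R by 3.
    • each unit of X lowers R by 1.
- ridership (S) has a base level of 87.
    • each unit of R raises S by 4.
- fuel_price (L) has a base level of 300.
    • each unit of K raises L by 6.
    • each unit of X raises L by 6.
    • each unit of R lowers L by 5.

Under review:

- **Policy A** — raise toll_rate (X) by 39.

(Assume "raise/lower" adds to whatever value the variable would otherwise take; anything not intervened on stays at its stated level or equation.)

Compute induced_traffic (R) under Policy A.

213

Policy A (X + 39):
  K = 77
  X = 52 + 39 = 91
  R = 73 + 3·77 − 91 = 213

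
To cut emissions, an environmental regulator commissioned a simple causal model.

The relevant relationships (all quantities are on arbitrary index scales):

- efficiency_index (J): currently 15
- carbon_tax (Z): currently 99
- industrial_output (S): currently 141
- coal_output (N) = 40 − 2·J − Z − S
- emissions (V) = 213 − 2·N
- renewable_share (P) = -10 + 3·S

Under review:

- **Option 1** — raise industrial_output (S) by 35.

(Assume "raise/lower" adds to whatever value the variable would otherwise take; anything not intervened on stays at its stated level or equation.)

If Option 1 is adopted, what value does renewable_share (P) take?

518

Option 1 (S + 35):
  S = 141 + 35 = 176
  P = -10 + 3·176 = 518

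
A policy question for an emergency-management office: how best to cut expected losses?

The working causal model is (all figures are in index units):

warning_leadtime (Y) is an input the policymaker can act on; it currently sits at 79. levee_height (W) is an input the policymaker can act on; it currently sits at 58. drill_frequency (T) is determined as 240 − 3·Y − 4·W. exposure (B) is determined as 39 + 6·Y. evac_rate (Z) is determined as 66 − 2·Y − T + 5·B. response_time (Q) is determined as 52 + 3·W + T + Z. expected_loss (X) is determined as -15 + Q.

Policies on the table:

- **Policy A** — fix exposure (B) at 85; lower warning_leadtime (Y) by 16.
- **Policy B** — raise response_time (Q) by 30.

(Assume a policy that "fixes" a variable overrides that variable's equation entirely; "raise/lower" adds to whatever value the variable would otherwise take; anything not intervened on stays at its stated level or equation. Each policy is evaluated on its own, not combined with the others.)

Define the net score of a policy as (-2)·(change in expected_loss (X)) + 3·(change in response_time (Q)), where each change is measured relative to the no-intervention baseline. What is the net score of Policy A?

-2108

Baseline:
  Y = 79
  W = 58
  T = 240 − 3·79 − 4·58 = -229
  B = 39 + 6·79 = 513
  Z = 66 − 2·79 − (-229) + 5·513 = 2702
  Q = 52 + 3·58 + (-229) + 2702 = 2699
  X = -15 + 2699 = 2684
Policy A (B := 85, Y − 16):
  Y = 79 − 16 = 63
  W = 58
  T = 240 − 3·63 − 4·58 = -181
  B = 85
  Z = 66 − 2·63 − (-181) + 5·85 = 546
  Q = 52 + 3·58 + (-181) + 546 = 591
  X = -15 + 591 = 576
ΔX = 576 − 2684 = -2108; ΔQ = 591 − 2699 = -2108
Score = (-2)·(-2108) + 3·(-2108) = -2108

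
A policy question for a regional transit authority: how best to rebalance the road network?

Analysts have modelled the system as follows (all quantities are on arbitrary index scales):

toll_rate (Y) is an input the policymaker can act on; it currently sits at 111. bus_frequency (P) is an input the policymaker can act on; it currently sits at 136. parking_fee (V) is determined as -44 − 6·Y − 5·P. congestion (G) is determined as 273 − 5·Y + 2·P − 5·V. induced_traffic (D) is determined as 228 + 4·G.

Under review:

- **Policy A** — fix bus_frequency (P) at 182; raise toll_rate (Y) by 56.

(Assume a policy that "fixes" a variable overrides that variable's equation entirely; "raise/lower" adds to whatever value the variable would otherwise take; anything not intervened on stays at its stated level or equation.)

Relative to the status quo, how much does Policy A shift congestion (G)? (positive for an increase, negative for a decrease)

Baseline:
  Y = 111
  P = 136
  V = -44 − 6·111 − 5·136 = -1390
  G = 273 − 5·111 + 2·136 − 5·(-1390) = 6940
Policy A (P := 182, Y + 56):
  Y = 111 + 56 = 167
  P = 182
  V = -44 − 6·167 − 5·182 = -1956
  G = 273 − 5·167 + 2·182 − 5·(-1956) = 9582
Change in G: 9582 − 6940 = 2642

2642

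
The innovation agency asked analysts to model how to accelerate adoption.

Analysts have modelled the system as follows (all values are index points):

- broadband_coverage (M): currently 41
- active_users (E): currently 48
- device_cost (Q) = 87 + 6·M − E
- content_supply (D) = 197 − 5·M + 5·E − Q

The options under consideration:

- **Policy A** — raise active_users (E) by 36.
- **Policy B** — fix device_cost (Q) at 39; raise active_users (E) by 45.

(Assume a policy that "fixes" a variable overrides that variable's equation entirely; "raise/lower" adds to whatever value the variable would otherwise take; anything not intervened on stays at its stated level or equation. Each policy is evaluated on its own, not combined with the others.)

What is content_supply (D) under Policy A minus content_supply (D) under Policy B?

-255

Policy A (E + 36):
  M = 41
  E = 48 + 36 = 84
  Q = 87 + 6·41 − 84 = 249
  D = 197 − 5·41 + 5·84 − 249 = 163
Policy B (Q := 39, E + 45):
  M = 41
  E = 48 + 45 = 93
  Q = 39
  D = 197 − 5·41 + 5·93 − 39 = 418
D: 163 − 418 = -255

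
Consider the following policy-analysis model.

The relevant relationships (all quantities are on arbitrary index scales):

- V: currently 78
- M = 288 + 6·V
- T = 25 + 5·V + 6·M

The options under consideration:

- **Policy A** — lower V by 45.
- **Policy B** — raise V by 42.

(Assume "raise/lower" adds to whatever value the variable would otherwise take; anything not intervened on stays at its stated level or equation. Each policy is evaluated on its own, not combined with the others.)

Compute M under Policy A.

Policy A (V − 45):
  V = 78 − 45 = 33
  M = 288 + 6·33 = 486

486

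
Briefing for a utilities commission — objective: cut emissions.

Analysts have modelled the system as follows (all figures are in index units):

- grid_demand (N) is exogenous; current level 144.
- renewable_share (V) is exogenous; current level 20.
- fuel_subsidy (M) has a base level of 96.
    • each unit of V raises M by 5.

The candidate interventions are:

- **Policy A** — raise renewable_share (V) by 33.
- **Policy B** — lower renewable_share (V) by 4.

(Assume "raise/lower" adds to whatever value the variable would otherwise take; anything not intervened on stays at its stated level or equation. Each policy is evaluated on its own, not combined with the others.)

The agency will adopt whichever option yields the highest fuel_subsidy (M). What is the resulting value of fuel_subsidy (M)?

Policy A (V + 33):
  V = 20 + 33 = 53
  M = 96 + 5·53 = 361
Policy B (V − 4):
  V = 20 − 4 = 16
  M = 96 + 5·16 = 176
Comparing — Policy A: M=361, Policy B: M=176. Highest is 361 (Policy A).

361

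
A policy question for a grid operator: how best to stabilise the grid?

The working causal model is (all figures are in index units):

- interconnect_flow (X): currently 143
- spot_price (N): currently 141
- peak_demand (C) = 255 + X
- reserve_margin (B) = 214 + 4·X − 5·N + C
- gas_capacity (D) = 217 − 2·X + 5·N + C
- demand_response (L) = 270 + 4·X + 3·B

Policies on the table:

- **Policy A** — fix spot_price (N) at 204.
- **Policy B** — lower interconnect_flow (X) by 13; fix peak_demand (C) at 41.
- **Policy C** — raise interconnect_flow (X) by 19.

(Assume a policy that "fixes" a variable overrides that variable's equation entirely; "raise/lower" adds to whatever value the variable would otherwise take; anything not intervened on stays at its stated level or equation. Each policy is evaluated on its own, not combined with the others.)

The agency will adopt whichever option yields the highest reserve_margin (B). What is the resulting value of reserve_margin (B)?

574

Policy A (N := 204):
  X = 143
  N = 204
  C = 255 + 143 = 398
  B = 214 + 4·143 − 5·204 + 398 = 164
Policy B (X − 13, C := 41):
  X = 143 − 13 = 130
  N = 141
  C = 41
  B = 214 + 4·130 − 5·141 + 41 = 70
Policy C (X + 19):
  X = 143 + 19 = 162
  N = 141
  C = 255 + 162 = 417
  B = 214 + 4·162 − 5·141 + 417 = 574
Comparing — Policy A: B=164, Policy B: B=70, Policy C: B=574. Highest is 574 (Policy C).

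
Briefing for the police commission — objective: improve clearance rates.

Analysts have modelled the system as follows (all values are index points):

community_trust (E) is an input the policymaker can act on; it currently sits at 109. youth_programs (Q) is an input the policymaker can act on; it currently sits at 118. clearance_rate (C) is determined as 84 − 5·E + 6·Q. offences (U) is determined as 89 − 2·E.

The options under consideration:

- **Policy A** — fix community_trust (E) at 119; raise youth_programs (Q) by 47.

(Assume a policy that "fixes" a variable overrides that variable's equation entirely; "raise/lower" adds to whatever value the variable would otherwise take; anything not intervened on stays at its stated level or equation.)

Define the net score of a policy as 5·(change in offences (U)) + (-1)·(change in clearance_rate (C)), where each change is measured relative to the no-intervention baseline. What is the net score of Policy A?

Baseline:
  E = 109
  Q = 118
  C = 84 − 5·109 + 6·118 = 247
  U = 89 − 2·109 = -129
Policy A (E := 119, Q + 47):
  E = 119
  Q = 118 + 47 = 165
  C = 84 − 5·119 + 6·165 = 479
  U = 89 − 2·119 = -149
ΔU = -149 − (-129) = -20; ΔC = 479 − 247 = 232
Score = 5·(-20) + (-1)·232 = -332

-332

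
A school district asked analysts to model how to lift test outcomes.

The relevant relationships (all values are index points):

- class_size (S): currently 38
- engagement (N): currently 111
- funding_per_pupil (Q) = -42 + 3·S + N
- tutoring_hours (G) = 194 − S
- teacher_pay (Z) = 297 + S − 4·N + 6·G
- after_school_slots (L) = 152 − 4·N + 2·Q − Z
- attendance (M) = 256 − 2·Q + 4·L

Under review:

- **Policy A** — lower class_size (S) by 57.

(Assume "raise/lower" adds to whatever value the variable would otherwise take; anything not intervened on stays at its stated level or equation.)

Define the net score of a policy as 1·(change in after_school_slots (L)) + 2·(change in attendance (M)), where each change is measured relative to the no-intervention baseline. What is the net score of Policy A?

Baseline:
  S = 38
  N = 111
  Q = -42 + 3·38 + 111 = 183
  G = 194 − 38 = 156
  Z = 297 + 38 − 4·111 + 6·156 = 827
  L = 152 − 4·111 + 2·183 − 827 = -753
  M = 256 − 2·183 + 4·(-753) = -3122
Policy A (S − 57):
  S = 38 − 57 = -19
  N = 111
  Q = -42 + 3·(-19) + 111 = 12
  G = 194 − (-19) = 213
  Z = 297 + (-19) − 4·111 + 6·213 = 1112
  L = 152 − 4·111 + 2·12 − 1112 = -1380
  M = 256 − 2·12 + 4·(-1380) = -5288
ΔL = -1380 − (-753) = -627; ΔM = -5288 − (-3122) = -2166
Score = 1·(-627) + 2·(-2166) = -4959

-4959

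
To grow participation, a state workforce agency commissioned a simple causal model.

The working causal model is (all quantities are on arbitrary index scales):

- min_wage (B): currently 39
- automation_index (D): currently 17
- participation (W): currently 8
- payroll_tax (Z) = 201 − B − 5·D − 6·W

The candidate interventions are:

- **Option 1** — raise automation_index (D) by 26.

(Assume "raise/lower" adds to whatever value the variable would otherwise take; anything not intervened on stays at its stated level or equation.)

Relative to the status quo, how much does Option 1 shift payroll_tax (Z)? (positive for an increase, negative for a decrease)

-130

Baseline:
  B = 39
  D = 17
  W = 8
  Z = 201 − 39 − 5·17 − 6·8 = 29
Option 1 (D + 26):
  B = 39
  D = 17 + 26 = 43
  W = 8
  Z = 201 − 39 − 5·43 − 6·8 = -101
Change in Z: -101 − 29 = -130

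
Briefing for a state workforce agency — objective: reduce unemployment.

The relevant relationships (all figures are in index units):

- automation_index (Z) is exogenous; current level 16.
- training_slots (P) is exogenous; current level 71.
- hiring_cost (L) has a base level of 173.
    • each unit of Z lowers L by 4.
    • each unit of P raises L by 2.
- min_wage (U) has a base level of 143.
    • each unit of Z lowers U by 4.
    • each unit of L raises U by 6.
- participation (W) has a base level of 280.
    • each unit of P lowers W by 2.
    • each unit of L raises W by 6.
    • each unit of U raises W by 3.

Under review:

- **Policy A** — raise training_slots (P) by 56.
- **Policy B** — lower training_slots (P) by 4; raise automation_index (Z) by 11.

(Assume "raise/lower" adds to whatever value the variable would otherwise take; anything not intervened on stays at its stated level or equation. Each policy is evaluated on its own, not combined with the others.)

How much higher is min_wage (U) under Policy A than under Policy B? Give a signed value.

Policy A (P + 56):
  Z = 16
  P = 71 + 56 = 127
  L = 173 − 4·16 + 2·127 = 363
  U = 143 − 4·16 + 6·363 = 2257
Policy B (P − 4, Z + 11):
  Z = 16 + 11 = 27
  P = 71 − 4 = 67
  L = 173 − 4·27 + 2·67 = 199
  U = 143 − 4·27 + 6·199 = 1229
U: 2257 − 1229 = 1028

1028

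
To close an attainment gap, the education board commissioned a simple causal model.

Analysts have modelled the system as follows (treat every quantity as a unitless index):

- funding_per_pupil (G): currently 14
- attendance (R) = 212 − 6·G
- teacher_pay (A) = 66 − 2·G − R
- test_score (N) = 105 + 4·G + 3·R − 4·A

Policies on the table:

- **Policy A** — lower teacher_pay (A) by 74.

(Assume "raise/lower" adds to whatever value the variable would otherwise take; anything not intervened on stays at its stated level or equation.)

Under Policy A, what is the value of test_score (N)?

1201

Policy A (A − 74):
  G = 14
  R = 212 − 6·14 = 128
  A = 66 − 2·14 − 128 (−74 from intervention) = -164
  N = 105 + 4·14 + 3·128 − 4·(-164) = 1201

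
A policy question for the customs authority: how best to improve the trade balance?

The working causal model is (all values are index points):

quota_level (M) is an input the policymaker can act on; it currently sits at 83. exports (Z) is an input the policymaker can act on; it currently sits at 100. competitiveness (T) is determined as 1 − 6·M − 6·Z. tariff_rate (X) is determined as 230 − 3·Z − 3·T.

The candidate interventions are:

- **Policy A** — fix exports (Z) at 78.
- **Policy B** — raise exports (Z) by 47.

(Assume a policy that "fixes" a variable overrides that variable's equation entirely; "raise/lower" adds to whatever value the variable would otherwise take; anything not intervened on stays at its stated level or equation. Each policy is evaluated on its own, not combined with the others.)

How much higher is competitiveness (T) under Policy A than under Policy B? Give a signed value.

Policy A (Z := 78):
  M = 83
  Z = 78
  T = 1 − 6·83 − 6·78 = -965
Policy B (Z + 47):
  M = 83
  Z = 100 + 47 = 147
  T = 1 − 6·83 − 6·147 = -1379
T: -965 − (-1379) = 414

414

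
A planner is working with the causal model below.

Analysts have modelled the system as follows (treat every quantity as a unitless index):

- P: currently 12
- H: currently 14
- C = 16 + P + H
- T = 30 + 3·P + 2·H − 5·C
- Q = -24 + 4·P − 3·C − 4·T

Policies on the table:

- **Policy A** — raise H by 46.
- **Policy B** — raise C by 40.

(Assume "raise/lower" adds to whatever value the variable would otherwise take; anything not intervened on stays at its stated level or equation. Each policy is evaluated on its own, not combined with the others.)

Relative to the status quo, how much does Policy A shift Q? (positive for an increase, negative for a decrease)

Baseline:
  P = 12
  H = 14
  C = 16 + 12 + 14 = 42
  T = 30 + 3·12 + 2·14 − 5·42 = -116
  Q = -24 + 4·12 − 3·42 − 4·(-116) = 362
Policy A (H + 46):
  P = 12
  H = 14 + 46 = 60
  C = 16 + 12 + 60 = 88
  T = 30 + 3·12 + 2·60 − 5·88 = -254
  Q = -24 + 4·12 − 3·88 − 4·(-254) = 776
Change in Q: 776 − 362 = 414

414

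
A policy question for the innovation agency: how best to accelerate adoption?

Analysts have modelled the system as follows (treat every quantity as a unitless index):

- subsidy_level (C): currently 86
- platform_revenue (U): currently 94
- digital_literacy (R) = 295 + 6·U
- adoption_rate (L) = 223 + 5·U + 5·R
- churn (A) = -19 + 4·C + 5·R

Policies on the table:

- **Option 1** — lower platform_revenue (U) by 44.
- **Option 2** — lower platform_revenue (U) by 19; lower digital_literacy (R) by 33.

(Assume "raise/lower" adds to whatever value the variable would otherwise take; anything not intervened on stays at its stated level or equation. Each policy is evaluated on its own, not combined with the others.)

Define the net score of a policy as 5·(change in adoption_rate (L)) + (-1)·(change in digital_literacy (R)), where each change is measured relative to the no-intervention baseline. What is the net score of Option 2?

Baseline:
  U = 94
  R = 295 + 6·94 = 859
  L = 223 + 5·94 + 5·859 = 4988
Option 2 (U − 19, R − 33):
  U = 94 − 19 = 75
  R = 295 + 6·75 (−33 from intervention) = 712
  L = 223 + 5·75 + 5·712 = 4158
ΔL = 4158 − 4988 = -830; ΔR = 712 − 859 = -147
Score = 5·(-830) + (-1)·(-147) = -4003

-4003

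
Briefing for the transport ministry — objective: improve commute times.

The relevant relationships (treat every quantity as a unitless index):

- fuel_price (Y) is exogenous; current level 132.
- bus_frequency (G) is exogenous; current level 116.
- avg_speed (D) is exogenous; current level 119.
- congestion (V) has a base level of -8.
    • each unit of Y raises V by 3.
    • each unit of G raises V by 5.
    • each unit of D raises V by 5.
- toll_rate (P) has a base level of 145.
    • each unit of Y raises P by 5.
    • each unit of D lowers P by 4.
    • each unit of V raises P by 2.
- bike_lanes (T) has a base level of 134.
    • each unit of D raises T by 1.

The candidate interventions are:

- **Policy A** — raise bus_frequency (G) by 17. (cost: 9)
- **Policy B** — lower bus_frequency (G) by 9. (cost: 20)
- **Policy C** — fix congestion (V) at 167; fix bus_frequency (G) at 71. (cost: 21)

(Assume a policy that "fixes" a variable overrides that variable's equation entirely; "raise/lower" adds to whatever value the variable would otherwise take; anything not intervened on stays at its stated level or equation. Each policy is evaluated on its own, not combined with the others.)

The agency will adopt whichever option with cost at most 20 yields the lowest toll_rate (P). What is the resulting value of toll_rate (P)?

3365

Policy A (G + 17):
  Y = 132
  G = 116 + 17 = 133
  D = 119
  V = -8 + 3·132 + 5·133 + 5·119 = 1648
  P = 145 + 5·132 − 4·119 + 2·1648 = 3625
Policy B (G − 9):
  Y = 132
  G = 116 − 9 = 107
  D = 119
  V = -8 + 3·132 + 5·107 + 5·119 = 1518
  P = 145 + 5·132 − 4·119 + 2·1518 = 3365
Comparing — Policy A: P=3625, Policy B: P=3365. Lowest is 3365 (Policy B).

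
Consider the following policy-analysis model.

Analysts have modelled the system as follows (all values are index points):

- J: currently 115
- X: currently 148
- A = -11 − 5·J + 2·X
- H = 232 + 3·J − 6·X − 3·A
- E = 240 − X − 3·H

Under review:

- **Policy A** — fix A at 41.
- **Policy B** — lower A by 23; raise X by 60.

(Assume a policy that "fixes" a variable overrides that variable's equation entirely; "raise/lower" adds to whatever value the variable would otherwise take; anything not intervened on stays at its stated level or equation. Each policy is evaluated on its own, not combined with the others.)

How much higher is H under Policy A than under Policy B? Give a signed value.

-342

Policy A (A := 41):
  J = 115
  X = 148
  A = 41
  H = 232 + 3·115 − 6·148 − 3·41 = -434
Policy B (A − 23, X + 60):
  J = 115
  X = 148 + 60 = 208
  A = -11 − 5·115 + 2·208 (−23 from intervention) = -193
  H = 232 + 3·115 − 6·208 − 3·(-193) = -92
H: -434 − (-92) = -342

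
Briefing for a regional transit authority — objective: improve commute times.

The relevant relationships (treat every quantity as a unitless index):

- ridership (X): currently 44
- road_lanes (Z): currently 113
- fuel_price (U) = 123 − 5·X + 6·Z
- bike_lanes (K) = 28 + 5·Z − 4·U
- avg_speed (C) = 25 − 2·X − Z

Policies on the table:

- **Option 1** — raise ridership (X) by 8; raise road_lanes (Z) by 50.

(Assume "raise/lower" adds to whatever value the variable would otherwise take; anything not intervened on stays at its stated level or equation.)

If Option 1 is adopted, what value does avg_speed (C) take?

-242

Option 1 (X + 8, Z + 50):
  X = 44 + 8 = 52
  Z = 113 + 50 = 163
  C = 25 − 2·52 − 163 = -242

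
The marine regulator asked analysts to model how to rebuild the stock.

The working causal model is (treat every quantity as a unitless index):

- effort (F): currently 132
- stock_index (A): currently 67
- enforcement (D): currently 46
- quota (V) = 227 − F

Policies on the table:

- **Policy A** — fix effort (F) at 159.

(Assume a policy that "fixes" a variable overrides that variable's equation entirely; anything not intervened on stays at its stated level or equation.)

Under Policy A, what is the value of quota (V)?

68

Policy A (F := 159):
  F = 159
  V = 227 − 159 = 68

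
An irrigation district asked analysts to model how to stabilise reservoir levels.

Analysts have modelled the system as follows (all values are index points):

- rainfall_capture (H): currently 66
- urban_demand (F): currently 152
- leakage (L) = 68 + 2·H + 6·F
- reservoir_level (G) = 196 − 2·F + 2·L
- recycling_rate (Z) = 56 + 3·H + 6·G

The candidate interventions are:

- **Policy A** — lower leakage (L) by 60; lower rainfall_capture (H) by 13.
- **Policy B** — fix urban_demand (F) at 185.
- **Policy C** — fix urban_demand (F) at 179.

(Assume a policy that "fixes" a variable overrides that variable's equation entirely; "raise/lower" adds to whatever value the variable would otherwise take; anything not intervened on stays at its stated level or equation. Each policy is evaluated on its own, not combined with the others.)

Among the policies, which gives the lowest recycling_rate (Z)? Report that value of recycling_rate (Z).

11879

Policy A (L − 60, H − 13):
  H = 66 − 13 = 53
  F = 152
  L = 68 + 2·53 + 6·152 (−60 from intervention) = 1026
  G = 196 − 2·152 + 2·1026 = 1944
  Z = 56 + 3·53 + 6·1944 = 11879
Policy B (F := 185):
  H = 66
  F = 185
  L = 68 + 2·66 + 6·185 = 1310
  G = 196 − 2·185 + 2·1310 = 2446
  Z = 56 + 3·66 + 6·2446 = 14930
Policy C (F := 179):
  H = 66
  F = 179
  L = 68 + 2·66 + 6·179 = 1274
  G = 196 − 2·179 + 2·1274 = 2386
  Z = 56 + 3·66 + 6·2386 = 14570
Comparing — Policy A: Z=11879, Policy B: Z=14930, Policy C: Z=14570. Lowest is 11879 (Policy A).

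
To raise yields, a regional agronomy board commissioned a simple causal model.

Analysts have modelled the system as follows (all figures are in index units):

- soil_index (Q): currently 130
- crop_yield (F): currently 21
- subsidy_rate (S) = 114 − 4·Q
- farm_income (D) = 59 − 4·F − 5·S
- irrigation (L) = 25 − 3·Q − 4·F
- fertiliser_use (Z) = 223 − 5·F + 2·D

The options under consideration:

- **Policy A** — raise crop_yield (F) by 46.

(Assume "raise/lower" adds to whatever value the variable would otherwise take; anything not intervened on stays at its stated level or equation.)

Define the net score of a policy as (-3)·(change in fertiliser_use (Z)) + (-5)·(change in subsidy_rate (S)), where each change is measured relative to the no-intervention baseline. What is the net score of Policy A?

Baseline:
  Q = 130
  F = 21
  S = 114 − 4·130 = -406
  D = 59 − 4·21 − 5·(-406) = 2005
  Z = 223 − 5·21 + 2·2005 = 4128
Policy A (F + 46):
  Q = 130
  F = 21 + 46 = 67
  S = 114 − 4·130 = -406
  D = 59 − 4·67 − 5·(-406) = 1821
  Z = 223 − 5·67 + 2·1821 = 3530
ΔZ = 3530 − 4128 = -598; ΔS = -406 − (-406) = 0
Score = (-3)·(-598) + (-5)·0 = 1794

1794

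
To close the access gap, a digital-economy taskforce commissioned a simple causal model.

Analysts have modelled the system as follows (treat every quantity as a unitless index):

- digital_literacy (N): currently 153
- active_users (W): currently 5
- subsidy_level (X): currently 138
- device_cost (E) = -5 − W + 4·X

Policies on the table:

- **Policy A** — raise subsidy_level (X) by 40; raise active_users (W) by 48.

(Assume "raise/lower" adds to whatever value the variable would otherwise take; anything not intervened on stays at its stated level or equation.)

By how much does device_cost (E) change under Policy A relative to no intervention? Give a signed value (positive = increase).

112

Baseline:
  W = 5
  X = 138
  E = -5 − 5 + 4·138 = 542
Policy A (X + 40, W + 48):
  W = 5 + 48 = 53
  X = 138 + 40 = 178
  E = -5 − 53 + 4·178 = 654
Change in E: 654 − 542 = 112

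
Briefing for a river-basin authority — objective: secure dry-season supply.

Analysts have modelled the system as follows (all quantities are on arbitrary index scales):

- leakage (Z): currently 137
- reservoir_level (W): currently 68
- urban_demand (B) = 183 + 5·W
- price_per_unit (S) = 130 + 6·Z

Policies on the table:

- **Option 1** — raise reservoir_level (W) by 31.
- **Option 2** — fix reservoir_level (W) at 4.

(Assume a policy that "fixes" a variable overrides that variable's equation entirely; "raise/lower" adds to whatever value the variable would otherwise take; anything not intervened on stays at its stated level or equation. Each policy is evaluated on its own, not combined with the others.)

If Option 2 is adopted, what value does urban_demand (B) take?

Option 2 (W := 4):
  W = 4
  B = 183 + 5·4 = 203

203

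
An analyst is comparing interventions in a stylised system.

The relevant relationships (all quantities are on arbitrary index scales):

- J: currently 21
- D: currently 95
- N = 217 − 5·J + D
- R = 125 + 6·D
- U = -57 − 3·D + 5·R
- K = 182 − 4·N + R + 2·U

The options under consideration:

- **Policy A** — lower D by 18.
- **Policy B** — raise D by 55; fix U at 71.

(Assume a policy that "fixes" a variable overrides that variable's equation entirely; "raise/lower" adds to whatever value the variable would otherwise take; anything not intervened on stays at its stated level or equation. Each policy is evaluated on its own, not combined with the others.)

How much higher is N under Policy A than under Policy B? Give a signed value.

Policy A (D − 18):
  J = 21
  D = 95 − 18 = 77
  N = 217 − 5·21 + 77 = 189
Policy B (D + 55, U := 71):
  J = 21
  D = 95 + 55 = 150
  N = 217 − 5·21 + 150 = 262
N: 189 − 262 = -73

-73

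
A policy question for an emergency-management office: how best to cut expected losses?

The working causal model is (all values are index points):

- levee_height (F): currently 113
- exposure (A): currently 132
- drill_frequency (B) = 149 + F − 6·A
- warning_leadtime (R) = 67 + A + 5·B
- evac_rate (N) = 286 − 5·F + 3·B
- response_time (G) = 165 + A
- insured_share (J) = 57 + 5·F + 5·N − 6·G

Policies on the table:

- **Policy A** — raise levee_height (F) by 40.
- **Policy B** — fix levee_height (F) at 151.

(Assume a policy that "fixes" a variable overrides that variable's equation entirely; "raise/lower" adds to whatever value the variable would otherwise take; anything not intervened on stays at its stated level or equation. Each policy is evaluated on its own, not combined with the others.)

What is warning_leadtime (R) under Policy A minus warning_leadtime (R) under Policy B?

Policy A (F + 40):
  F = 113 + 40 = 153
  A = 132
  B = 149 + 153 − 6·132 = -490
  R = 67 + 132 + 5·(-490) = -2251
Policy B (F := 151):
  F = 151
  A = 132
  B = 149 + 151 − 6·132 = -492
  R = 67 + 132 + 5·(-492) = -2261
R: -2251 − (-2261) = 10

10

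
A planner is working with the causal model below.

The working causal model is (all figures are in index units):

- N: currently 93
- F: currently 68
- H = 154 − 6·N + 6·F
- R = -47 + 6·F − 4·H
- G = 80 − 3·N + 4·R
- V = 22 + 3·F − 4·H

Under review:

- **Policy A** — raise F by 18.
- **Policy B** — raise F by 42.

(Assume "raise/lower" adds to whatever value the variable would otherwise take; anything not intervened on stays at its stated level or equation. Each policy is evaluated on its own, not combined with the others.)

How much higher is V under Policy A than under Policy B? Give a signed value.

504

Policy A (F + 18):
  N = 93
  F = 68 + 18 = 86
  H = 154 − 6·93 + 6·86 = 112
  V = 22 + 3·86 − 4·112 = -168
Policy B (F + 42):
  N = 93
  F = 68 + 42 = 110
  H = 154 − 6·93 + 6·110 = 256
  V = 22 + 3·110 − 4·256 = -672
V: -168 − (-672) = 504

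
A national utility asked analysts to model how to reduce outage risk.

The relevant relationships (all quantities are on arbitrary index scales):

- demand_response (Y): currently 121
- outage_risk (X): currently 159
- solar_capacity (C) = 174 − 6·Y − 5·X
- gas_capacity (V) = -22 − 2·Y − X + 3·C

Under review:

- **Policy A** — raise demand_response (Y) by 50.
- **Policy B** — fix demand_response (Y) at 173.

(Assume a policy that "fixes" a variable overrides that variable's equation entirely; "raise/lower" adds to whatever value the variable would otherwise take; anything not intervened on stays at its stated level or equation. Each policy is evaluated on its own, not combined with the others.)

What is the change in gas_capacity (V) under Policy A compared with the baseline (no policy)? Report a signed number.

Baseline:
  Y = 121
  X = 159
  C = 174 − 6·121 − 5·159 = -1347
  V = -22 − 2·121 − 159 + 3·(-1347) = -4464
Policy A (Y + 50):
  Y = 121 + 50 = 171
  X = 159
  C = 174 − 6·171 − 5·159 = -1647
  V = -22 − 2·171 − 159 + 3·(-1647) = -5464
Change in V: -5464 − (-4464) = -1000

-1000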